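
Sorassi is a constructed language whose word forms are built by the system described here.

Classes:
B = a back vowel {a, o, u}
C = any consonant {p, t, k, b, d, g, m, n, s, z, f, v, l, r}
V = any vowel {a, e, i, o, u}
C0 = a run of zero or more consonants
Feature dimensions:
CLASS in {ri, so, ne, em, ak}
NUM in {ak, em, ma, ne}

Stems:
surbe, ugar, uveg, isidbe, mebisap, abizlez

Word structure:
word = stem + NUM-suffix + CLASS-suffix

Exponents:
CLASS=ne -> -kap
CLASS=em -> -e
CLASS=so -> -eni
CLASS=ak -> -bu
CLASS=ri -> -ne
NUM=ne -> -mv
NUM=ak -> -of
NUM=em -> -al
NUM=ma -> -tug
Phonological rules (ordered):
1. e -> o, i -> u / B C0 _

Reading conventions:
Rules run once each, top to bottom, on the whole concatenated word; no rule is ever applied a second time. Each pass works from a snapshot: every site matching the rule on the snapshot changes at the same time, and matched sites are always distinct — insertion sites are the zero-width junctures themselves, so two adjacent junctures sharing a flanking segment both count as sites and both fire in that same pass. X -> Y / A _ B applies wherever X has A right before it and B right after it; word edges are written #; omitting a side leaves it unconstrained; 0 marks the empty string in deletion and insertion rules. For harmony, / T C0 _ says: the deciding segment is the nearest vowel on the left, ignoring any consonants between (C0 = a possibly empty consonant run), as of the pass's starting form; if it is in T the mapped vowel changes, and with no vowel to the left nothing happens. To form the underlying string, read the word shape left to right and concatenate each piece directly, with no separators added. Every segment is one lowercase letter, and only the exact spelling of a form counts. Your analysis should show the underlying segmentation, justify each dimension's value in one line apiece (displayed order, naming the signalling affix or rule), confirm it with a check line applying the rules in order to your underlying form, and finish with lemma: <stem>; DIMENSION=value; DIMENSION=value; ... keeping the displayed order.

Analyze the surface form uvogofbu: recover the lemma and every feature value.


underlying: uveg-of-bu
CLASS=ak - signalled by the affix -bu
NUM=ak - signalled by the affix -of
check: uvegofbu -> uvogofbu
lemma: uveg; CLASS=ak; NUM=ak


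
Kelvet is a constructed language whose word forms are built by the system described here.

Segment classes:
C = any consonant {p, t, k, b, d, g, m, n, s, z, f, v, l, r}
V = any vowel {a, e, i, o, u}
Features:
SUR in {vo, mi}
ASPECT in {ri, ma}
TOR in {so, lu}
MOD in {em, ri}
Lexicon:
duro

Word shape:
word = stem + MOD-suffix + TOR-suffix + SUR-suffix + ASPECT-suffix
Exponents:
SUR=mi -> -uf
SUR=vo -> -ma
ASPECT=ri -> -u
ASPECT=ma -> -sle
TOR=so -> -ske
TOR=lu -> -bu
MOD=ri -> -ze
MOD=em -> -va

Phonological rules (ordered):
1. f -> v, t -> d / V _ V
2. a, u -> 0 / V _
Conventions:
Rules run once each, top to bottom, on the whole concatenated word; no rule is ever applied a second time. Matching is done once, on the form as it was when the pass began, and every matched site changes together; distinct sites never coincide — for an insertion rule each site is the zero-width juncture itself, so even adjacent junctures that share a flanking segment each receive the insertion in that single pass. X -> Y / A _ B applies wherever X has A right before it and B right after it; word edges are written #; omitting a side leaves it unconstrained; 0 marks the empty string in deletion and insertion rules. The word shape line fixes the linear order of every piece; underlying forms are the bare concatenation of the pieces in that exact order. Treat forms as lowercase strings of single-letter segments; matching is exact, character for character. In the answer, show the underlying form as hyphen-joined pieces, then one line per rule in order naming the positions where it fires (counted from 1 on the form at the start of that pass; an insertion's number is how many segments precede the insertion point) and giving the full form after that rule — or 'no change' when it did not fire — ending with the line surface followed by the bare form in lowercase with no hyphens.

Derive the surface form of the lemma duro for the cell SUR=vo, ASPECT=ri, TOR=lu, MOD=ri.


underlying: duro-ze-bu-ma-u
1. f -> v, t -> d / V _ V: no change
2. a, u -> 0 / V _: fires at position(s) 11: durozebuma
surface: durozebuma


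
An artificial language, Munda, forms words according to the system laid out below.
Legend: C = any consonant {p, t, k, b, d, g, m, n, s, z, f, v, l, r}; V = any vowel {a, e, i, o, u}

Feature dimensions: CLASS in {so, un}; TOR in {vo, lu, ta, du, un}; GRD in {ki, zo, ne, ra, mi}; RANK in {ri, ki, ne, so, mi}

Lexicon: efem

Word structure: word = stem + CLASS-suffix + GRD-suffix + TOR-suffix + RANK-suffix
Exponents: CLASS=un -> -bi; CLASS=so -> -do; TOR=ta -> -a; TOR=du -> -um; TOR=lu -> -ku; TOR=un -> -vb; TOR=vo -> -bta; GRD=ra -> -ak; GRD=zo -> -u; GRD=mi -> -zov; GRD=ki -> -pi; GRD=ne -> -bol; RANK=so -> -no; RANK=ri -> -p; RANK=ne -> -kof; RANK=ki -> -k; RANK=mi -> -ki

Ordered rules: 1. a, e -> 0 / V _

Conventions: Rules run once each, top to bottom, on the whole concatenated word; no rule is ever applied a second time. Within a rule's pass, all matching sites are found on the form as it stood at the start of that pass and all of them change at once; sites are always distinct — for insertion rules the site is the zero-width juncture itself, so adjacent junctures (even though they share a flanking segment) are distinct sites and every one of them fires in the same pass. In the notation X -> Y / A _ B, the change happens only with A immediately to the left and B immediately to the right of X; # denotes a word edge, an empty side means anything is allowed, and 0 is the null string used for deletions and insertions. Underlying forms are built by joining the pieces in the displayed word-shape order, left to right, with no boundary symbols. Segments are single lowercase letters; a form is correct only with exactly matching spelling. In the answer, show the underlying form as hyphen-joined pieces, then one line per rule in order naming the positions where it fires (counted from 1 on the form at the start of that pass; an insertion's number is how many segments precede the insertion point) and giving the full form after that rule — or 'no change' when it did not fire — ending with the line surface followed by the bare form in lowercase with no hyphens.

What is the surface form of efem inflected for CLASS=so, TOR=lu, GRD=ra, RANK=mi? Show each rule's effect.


underlying: efem-do-ak-ku-ki
1. a, e -> 0 / V _: fires at position(s) 7: efemdokkuki
surface: efemdokkuki


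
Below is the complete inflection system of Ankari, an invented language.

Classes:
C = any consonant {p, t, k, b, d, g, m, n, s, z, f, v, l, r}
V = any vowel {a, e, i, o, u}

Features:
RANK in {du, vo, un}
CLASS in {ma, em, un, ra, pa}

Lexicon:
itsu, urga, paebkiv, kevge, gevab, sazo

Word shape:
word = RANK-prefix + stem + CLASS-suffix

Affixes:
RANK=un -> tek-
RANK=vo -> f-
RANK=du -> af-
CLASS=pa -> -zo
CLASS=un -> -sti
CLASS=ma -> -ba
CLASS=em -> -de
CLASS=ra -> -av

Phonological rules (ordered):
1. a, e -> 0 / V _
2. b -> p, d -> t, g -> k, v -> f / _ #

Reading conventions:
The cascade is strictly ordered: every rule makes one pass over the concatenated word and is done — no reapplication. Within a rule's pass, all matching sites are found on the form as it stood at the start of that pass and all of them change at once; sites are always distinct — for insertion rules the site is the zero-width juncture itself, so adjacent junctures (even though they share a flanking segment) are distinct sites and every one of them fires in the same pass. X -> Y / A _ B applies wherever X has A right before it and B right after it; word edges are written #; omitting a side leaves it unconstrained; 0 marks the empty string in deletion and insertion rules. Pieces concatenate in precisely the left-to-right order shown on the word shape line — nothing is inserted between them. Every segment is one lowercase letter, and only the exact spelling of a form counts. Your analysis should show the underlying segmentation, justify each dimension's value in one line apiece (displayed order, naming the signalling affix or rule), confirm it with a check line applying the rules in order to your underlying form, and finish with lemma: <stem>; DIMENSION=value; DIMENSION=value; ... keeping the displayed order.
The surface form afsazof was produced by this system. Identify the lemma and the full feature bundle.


underlying: af-sazo-av
RANK=du - signalled by the affix af-
CLASS=ra - signalled by the affix -av
check: afsazoav -> afsazov -> afsazof
lemma: sazo; RANK=du; CLASS=ra


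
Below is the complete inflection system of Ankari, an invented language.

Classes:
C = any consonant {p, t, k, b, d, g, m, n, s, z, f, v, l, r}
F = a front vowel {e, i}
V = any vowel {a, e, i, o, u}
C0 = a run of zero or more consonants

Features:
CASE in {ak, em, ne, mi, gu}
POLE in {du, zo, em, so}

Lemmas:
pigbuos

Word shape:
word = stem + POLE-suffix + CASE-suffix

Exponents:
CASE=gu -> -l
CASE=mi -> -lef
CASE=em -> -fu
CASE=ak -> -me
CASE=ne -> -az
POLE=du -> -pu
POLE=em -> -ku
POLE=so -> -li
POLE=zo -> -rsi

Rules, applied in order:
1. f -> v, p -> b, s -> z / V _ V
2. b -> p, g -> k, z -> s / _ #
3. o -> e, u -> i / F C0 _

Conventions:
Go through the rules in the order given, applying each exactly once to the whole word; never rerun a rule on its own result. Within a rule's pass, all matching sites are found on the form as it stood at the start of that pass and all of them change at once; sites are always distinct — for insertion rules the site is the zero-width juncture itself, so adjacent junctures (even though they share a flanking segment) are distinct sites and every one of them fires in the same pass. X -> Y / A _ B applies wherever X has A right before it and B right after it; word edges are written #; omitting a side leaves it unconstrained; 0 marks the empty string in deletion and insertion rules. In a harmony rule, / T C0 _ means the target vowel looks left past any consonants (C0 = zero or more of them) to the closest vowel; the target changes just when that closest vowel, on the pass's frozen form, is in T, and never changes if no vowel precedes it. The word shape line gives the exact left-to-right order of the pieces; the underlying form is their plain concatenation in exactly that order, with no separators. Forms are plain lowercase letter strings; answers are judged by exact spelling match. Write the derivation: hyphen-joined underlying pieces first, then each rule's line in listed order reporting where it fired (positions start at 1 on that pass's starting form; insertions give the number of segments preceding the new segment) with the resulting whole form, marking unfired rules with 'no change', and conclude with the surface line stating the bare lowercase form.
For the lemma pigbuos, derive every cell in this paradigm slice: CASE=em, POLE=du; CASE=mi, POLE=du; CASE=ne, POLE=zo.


cell CASE=em, POLE=du:
underlying: pigbuos-pu-fu
1. f -> v, p -> b, s -> z / V _ V: fires at position(s) 10: pigbuospuvu
2. b -> p, g -> k, z -> s / _ #: no change
3. o -> e, u -> i / F C0 _: fires at position(s) 5: pigbiospuvu
surface: pigbiospuvu

cell CASE=mi, POLE=du:
underlying: pigbuos-pu-lef
1. f -> v, p -> b, s -> z / V _ V: no change
2. b -> p, g -> k, z -> s / _ #: no change
3. o -> e, u -> i / F C0 _: fires at position(s) 5: pigbiospulef
surface: pigbiospulef

cell CASE=ne, POLE=zo:
underlying: pigbuos-rsi-az
1. f -> v, p -> b, s -> z / V _ V: no change
2. b -> p, g -> k, z -> s / _ #: fires at position(s) 12: pigbuosrsias
3. o -> e, u -> i / F C0 _: fires at position(s) 5: pigbiosrsias
surface: pigbiosrsias


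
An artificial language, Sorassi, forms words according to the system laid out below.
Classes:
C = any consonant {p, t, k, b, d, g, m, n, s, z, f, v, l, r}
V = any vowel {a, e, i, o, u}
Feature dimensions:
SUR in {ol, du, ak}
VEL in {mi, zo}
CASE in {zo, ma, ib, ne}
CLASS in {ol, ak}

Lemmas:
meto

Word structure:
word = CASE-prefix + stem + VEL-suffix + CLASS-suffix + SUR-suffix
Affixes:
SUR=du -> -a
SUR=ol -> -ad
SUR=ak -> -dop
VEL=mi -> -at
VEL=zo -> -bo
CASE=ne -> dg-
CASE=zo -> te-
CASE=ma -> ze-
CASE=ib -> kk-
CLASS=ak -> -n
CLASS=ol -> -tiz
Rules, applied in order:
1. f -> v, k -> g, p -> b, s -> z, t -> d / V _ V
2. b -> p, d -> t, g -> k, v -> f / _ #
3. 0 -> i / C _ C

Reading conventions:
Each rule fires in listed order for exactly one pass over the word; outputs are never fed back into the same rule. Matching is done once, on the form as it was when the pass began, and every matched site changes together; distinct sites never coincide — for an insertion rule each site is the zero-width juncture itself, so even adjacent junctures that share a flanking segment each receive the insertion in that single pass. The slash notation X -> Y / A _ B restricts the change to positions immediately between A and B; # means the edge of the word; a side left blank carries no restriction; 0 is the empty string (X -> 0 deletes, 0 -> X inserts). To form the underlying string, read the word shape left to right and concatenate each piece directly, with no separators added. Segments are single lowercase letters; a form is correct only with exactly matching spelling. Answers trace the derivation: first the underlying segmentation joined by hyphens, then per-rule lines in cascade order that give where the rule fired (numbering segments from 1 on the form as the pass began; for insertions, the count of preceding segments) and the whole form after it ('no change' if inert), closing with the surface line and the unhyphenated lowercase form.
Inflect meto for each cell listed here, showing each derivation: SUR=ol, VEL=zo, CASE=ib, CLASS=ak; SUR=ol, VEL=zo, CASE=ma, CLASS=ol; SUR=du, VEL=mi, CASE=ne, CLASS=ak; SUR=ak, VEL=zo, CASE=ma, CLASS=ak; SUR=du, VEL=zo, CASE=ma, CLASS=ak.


cell SUR=ol, VEL=zo, CASE=ib, CLASS=ak:
underlying: kk-meto-bo-n-ad
1. f -> v, k -> g, p -> b, s -> z, t -> d / V _ V: fires at position(s) 5: kkmedobonad
2. b -> p, d -> t, g -> k, v -> f / _ #: fires at position(s) 11: kkmedobonat
3. 0 -> i / C _ C: inserts after position(s) 1, 2: kikimedobonat
surface: kikimedobonat

cell SUR=ol, VEL=zo, CASE=ma, CLASS=ol:
underlying: ze-meto-bo-tiz-ad
1. f -> v, k -> g, p -> b, s -> z, t -> d / V _ V: fires at position(s) 5, 9: zemedobodizad
2. b -> p, d -> t, g -> k, v -> f / _ #: fires at position(s) 13: zemedobodizat
3. 0 -> i / C _ C: no change
surface: zemedobodizat

cell SUR=du, VEL=mi, CASE=ne, CLASS=ak:
underlying: dg-meto-at-n-a
1. f -> v, k -> g, p -> b, s -> z, t -> d / V _ V: fires at position(s) 5: dgmedoatna
2. b -> p, d -> t, g -> k, v -> f / _ #: no change
3. 0 -> i / C _ C: inserts after position(s) 1, 2, 8: digimedoatina
surface: digimedoatina

cell SUR=ak, VEL=zo, CASE=ma, CLASS=ak:
underlying: ze-meto-bo-n-dop
1. f -> v, k -> g, p -> b, s -> z, t -> d / V _ V: fires at position(s) 5: zemedobondop
2. b -> p, d -> t, g -> k, v -> f / _ #: no change
3. 0 -> i / C _ C: inserts after position(s) 9: zemedobonidop
surface: zemedobonidop

cell SUR=du, VEL=zo, CASE=ma, CLASS=ak:
underlying: ze-meto-bo-n-a
1. f -> v, k -> g, p -> b, s -> z, t -> d / V _ V: fires at position(s) 5: zemedobona
2. b -> p, d -> t, g -> k, v -> f / _ #: no change
3. 0 -> i / C _ C: no change
surface: zemedobona


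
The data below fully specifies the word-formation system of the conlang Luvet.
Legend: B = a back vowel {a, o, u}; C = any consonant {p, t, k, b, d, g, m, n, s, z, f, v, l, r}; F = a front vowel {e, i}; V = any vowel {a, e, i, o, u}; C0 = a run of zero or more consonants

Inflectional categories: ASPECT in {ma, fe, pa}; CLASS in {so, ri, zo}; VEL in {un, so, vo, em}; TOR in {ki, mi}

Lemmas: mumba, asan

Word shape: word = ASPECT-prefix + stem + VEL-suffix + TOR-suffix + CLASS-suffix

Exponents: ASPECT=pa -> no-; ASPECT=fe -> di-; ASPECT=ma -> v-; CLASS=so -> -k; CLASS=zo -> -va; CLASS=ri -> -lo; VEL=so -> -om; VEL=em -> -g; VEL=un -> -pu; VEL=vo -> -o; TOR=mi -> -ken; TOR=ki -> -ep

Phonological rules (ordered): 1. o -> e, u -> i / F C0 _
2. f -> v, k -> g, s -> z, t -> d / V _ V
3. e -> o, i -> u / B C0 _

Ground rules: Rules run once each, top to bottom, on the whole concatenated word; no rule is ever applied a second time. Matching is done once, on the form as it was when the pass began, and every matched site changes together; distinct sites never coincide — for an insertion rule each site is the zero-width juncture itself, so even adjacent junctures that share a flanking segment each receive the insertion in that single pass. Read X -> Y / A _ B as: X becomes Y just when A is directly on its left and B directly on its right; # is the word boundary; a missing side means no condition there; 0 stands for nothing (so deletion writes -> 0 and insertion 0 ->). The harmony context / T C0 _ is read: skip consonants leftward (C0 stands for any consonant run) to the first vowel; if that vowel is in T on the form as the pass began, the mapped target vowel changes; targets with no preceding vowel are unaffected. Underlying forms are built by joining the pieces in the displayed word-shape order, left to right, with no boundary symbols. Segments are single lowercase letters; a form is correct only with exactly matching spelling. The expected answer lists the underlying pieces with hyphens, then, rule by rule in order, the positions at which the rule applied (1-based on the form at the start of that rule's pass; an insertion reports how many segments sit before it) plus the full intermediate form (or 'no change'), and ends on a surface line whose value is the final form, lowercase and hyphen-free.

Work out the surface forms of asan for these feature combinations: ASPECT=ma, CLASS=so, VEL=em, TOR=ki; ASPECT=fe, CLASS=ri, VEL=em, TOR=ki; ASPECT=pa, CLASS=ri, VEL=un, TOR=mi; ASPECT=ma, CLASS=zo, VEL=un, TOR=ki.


cell ASPECT=ma, CLASS=so, VEL=em, TOR=ki:
underlying: v-asan-g-ep-k
1. o -> e, u -> i / F C0 _: no change
2. f -> v, k -> g, s -> z, t -> d / V _ V: fires at position(s) 3: vazangepk
3. e -> o, i -> u / B C0 _: fires at position(s) 7: vazangopk
surface: vazangopk

cell ASPECT=fe, CLASS=ri, VEL=em, TOR=ki:
underlying: di-asan-g-ep-lo
1. o -> e, u -> i / F C0 _: fires at position(s) 11: diasangeple
2. f -> v, k -> g, s -> z, t -> d / V _ V: fires at position(s) 4: diazangeple
3. e -> o, i -> u / B C0 _: fires at position(s) 8: diazangople
surface: diazangople

cell ASPECT=pa, CLASS=ri, VEL=un, TOR=mi:
underlying: no-asan-pu-ken-lo
1. o -> e, u -> i / F C0 _: fires at position(s) 13: noasanpukenle
2. f -> v, k -> g, s -> z, t -> d / V _ V: fires at position(s) 4, 9: noazanpugenle
3. e -> o, i -> u / B C0 _: fires at position(s) 10: noazanpugonle
surface: noazanpugonle

cell ASPECT=ma, CLASS=zo, VEL=un, TOR=ki:
underlying: v-asan-pu-ep-va
1. o -> e, u -> i / F C0 _: no change
2. f -> v, k -> g, s -> z, t -> d / V _ V: fires at position(s) 3: vazanpuepva
3. e -> o, i -> u / B C0 _: fires at position(s) 8: vazanpuopva
surface: vazanpuopva


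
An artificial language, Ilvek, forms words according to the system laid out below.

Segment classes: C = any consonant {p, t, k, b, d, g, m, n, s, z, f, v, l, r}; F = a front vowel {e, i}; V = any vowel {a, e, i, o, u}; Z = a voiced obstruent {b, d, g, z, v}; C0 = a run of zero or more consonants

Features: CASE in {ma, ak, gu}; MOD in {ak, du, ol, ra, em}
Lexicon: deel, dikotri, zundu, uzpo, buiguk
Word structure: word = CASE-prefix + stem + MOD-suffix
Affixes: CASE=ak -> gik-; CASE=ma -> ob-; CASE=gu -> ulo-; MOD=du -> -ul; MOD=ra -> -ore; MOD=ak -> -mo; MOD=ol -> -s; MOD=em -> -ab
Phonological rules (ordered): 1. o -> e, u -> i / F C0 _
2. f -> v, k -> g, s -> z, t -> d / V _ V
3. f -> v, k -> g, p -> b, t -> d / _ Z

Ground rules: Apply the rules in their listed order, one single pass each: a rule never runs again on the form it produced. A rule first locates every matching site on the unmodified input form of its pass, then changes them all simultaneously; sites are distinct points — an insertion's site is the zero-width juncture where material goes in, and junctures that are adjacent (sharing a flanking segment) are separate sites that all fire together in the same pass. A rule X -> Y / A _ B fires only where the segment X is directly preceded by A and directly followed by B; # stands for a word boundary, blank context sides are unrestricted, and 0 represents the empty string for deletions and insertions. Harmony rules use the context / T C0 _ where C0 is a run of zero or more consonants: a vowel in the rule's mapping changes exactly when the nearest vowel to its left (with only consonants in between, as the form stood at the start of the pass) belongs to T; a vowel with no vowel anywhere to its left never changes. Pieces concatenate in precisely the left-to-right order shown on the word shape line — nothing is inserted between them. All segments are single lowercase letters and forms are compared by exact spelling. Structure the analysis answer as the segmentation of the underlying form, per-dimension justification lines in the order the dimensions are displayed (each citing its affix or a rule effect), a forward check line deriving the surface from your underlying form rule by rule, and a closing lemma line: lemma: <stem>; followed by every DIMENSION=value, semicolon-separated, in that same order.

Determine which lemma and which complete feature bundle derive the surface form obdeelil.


underlying: ob-deel-ul
CASE=ma - signalled by the affix ob-
MOD=du - signalled by the affix -ul
check: obdeelul -> obdeelil -> obdeelil -> obdeelil
lemma: deel; CASE=ma; MOD=du


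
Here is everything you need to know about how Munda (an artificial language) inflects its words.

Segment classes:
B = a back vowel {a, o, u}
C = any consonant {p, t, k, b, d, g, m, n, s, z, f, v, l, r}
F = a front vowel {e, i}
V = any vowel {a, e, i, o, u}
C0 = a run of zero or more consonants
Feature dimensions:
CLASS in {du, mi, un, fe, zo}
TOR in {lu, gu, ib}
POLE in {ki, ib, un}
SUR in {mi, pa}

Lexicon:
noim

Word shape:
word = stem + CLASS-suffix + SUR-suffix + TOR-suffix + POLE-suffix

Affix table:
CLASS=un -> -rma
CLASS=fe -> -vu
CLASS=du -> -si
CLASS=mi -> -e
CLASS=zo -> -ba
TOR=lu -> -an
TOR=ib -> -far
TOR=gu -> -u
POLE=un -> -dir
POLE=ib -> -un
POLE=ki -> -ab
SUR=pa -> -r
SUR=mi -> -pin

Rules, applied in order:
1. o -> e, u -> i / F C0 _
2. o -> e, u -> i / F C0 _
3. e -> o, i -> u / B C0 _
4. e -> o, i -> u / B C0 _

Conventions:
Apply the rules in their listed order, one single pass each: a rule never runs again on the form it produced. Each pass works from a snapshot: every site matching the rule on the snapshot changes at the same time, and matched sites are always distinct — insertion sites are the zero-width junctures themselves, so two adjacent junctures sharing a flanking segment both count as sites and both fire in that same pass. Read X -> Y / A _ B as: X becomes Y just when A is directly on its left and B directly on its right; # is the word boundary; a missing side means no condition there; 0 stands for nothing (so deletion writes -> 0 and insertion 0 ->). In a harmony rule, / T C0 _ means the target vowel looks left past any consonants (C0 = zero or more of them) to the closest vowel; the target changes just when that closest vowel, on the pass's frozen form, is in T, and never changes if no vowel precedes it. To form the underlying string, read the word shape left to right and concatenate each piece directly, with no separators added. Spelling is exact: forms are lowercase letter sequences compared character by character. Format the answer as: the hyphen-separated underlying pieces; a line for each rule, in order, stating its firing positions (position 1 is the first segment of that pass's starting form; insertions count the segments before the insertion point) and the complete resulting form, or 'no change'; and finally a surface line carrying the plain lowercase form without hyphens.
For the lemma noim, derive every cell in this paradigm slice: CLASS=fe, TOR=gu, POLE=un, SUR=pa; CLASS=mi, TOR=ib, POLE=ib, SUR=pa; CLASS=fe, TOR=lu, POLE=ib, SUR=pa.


cell CLASS=fe, TOR=gu, POLE=un, SUR=pa:
underlying: noim-vu-r-u-dir
1. o -> e, u -> i / F C0 _: fires at position(s) 6: noimvirudir
2. o -> e, u -> i / F C0 _: fires at position(s) 8: noimviridir
3. e -> o, i -> u / B C0 _: fires at position(s) 3: noumviridir
4. e -> o, i -> u / B C0 _: fires at position(s) 6: noumvuridir
surface: noumvuridir

cell CLASS=mi, TOR=ib, POLE=ib, SUR=pa:
underlying: noim-e-r-far-un
1. o -> e, u -> i / F C0 _: no change
2. o -> e, u -> i / F C0 _: no change
3. e -> o, i -> u / B C0 _: fires at position(s) 3: noumerfarun
4. e -> o, i -> u / B C0 _: fires at position(s) 5: noumorfarun
surface: noumorfarun

cell CLASS=fe, TOR=lu, POLE=ib, SUR=pa:
underlying: noim-vu-r-an-un
1. o -> e, u -> i / F C0 _: fires at position(s) 6: noimviranun
2. o -> e, u -> i / F C0 _: no change
3. e -> o, i -> u / B C0 _: fires at position(s) 3: noumviranun
4. e -> o, i -> u / B C0 _: fires at position(s) 6: noumvuranun
surface: noumvuranun


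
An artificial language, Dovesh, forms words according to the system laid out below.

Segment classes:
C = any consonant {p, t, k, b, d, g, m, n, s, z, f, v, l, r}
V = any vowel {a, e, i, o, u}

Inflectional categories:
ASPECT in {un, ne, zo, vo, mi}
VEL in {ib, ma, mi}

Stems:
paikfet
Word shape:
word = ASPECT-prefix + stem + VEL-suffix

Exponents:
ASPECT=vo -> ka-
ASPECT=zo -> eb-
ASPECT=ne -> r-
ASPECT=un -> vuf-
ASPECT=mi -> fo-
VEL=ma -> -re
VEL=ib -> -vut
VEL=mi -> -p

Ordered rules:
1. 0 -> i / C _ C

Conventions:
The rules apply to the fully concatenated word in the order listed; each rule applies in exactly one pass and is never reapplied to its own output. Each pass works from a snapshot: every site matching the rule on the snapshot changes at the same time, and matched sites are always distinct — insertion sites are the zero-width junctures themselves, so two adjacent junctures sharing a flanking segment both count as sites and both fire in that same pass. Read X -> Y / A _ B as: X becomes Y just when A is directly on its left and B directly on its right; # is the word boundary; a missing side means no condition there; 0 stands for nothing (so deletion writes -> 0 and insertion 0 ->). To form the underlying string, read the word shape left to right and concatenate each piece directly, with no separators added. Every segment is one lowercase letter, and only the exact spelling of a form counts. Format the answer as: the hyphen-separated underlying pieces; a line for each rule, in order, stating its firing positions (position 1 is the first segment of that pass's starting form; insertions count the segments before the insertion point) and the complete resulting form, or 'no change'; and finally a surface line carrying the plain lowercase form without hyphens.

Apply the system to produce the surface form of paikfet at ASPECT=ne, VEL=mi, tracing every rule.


underlying: r-paikfet-p
1. 0 -> i / C _ C: inserts after position(s) 1, 5, 8: ripaikifetip
surface: ripaikifetip


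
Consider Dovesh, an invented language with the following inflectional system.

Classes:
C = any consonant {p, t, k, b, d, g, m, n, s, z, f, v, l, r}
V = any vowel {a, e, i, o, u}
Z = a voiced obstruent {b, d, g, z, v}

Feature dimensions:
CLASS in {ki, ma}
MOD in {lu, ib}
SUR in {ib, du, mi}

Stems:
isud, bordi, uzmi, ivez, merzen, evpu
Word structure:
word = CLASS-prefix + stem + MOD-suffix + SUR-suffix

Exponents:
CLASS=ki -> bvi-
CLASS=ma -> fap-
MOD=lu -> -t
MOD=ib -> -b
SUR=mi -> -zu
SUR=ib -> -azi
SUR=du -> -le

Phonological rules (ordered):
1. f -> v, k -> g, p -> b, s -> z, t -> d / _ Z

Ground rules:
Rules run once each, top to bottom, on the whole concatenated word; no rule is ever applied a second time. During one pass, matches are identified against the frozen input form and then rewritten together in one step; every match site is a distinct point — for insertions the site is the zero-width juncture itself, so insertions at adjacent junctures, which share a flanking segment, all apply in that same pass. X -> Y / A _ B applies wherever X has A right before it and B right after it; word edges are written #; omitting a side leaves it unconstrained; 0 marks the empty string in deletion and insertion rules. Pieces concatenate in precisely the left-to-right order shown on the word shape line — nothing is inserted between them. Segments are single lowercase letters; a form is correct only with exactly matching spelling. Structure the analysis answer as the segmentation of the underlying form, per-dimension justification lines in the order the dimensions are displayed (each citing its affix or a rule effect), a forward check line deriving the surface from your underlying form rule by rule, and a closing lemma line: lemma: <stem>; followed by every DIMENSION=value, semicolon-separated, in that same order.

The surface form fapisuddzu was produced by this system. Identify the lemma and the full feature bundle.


underlying: fap-isud-t-zu
CLASS=ma - signalled by the affix fap-
MOD=lu - signalled by the affix -t
SUR=mi - signalled by the affix -zu
check: fapisudtzu -> fapisuddzu
lemma: isud; CLASS=ma; MOD=lu; SUR=mi


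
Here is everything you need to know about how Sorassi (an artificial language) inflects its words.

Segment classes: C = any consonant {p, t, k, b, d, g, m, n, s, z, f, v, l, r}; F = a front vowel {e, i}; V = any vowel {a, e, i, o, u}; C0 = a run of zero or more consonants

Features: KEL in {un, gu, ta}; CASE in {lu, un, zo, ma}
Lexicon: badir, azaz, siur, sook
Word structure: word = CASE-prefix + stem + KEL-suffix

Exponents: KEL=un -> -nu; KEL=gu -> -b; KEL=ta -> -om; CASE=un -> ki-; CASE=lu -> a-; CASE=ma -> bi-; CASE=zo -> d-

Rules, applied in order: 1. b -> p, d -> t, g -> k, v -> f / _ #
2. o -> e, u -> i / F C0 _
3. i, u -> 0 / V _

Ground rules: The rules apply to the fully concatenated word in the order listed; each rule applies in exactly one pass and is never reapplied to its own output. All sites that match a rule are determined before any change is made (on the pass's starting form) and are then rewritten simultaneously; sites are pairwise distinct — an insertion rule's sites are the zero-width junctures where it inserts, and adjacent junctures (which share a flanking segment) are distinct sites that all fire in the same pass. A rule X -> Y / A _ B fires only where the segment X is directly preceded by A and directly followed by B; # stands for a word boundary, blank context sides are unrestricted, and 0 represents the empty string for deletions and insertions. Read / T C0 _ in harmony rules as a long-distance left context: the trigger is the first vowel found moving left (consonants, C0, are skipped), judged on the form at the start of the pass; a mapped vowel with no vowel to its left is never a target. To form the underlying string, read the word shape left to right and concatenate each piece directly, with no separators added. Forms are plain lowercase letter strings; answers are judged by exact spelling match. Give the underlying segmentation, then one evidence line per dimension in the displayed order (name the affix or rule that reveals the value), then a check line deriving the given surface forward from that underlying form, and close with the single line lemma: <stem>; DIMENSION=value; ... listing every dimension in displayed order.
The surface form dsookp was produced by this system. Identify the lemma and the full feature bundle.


underlying: d-sook-b
KEL=gu - signalled by the affix -b
CASE=zo - signalled by the affix d-
check: dsookb -> dsookp -> dsookp -> dsookp
lemma: sook; KEL=gu; CASE=zo


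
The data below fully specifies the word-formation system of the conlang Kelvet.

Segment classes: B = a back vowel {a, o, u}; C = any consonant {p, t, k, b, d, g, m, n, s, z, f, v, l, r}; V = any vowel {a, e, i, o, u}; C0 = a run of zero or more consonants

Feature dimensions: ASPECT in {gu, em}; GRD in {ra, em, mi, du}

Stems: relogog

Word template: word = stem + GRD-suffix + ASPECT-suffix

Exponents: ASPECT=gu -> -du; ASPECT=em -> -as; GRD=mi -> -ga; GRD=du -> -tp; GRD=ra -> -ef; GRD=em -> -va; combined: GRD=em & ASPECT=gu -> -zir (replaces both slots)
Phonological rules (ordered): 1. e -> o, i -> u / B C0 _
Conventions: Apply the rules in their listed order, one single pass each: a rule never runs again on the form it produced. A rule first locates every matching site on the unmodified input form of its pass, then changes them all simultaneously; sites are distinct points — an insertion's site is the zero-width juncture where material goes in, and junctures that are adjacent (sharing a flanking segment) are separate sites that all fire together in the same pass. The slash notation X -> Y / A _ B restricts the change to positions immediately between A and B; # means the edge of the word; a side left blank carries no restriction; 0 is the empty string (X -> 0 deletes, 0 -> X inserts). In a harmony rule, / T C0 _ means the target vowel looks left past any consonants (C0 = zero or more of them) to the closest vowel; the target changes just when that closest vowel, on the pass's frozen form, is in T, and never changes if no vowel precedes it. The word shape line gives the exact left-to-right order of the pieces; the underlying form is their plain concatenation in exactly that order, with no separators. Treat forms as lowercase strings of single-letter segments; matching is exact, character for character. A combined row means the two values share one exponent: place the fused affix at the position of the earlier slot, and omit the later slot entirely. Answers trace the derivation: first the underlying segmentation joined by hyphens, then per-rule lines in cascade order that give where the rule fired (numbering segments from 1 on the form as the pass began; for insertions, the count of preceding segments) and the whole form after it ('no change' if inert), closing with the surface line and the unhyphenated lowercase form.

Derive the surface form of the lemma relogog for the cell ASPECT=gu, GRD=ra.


underlying: relogog-ef-du
1. e -> o, i -> u / B C0 _: fires at position(s) 8: relogogofdu
surface: relogogofdu


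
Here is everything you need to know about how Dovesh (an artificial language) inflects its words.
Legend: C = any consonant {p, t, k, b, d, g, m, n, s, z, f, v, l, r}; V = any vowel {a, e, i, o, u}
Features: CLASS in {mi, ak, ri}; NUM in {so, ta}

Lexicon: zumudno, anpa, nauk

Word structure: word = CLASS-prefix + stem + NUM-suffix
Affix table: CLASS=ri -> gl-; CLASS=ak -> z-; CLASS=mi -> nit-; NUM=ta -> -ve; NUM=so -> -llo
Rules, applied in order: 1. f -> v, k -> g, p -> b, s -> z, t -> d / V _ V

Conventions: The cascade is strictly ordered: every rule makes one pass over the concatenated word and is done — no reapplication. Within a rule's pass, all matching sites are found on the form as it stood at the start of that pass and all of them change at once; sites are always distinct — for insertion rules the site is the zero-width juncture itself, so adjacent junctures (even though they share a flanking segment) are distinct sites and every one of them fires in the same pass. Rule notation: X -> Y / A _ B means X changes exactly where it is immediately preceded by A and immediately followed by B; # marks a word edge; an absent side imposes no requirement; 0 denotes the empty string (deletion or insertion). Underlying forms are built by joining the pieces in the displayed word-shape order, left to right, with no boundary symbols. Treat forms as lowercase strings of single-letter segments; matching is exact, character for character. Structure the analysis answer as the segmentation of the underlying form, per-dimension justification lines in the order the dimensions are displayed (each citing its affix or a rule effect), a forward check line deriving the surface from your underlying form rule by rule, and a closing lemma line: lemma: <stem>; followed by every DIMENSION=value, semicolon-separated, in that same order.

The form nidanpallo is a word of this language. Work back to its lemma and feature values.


underlying: nit-anpa-llo
CLASS=mi - signalled by the affix nit-
NUM=so - signalled by the affix -llo
check: nitanpallo -> nidanpallo
lemma: anpa; CLASS=mi; NUM=so


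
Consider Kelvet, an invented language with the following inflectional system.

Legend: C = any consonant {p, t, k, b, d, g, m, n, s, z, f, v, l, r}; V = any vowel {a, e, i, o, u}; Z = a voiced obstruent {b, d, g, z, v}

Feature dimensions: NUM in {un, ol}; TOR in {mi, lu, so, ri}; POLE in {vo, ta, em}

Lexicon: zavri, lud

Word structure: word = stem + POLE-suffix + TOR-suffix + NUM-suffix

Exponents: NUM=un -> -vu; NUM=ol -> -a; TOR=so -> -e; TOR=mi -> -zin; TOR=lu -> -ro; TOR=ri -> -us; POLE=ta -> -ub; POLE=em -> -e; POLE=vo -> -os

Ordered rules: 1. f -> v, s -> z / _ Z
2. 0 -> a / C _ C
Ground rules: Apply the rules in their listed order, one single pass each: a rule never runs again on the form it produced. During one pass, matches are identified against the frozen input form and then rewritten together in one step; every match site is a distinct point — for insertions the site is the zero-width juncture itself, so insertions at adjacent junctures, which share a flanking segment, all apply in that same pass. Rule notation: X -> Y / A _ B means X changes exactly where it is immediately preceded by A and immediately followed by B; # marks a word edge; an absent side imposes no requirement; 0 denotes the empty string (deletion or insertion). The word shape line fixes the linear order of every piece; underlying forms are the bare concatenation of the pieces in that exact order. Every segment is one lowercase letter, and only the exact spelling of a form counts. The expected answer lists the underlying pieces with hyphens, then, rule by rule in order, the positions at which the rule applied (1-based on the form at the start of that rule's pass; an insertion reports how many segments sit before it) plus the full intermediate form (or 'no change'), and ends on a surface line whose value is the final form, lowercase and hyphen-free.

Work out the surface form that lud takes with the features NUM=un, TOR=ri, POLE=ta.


underlying: lud-ub-us-vu
1. f -> v, s -> z / _ Z: fires at position(s) 7: ludubuzvu
2. 0 -> a / C _ C: inserts after position(s) 7: ludubuzavu
surface: ludubuzavu


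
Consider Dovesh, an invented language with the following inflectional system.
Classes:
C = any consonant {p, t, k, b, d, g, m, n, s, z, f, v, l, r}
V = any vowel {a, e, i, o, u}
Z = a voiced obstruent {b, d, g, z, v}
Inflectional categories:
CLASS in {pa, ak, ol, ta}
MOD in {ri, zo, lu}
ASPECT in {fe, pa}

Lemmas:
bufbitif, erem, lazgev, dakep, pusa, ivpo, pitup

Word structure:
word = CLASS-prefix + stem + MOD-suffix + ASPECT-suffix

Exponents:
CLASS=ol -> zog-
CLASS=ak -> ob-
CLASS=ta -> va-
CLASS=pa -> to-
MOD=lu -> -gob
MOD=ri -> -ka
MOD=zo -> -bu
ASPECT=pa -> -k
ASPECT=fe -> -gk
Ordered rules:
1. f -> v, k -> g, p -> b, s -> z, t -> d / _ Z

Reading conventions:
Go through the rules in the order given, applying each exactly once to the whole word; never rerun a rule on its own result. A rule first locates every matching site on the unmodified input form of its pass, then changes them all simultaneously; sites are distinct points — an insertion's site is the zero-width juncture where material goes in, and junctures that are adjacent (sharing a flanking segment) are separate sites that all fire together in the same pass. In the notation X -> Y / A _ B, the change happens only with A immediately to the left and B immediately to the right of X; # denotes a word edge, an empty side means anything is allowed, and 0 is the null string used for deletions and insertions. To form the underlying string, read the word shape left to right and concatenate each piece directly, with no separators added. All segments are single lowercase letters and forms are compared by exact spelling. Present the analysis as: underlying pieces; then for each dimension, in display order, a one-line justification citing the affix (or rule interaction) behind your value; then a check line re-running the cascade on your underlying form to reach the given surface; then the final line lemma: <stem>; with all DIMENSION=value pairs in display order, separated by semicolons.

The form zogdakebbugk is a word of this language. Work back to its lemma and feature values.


underlying: zog-dakep-bu-gk
CLASS=ol - signalled by the affix zog-
MOD=zo - signalled by the affix -bu
ASPECT=fe - signalled by the affix -gk
check: zogdakepbugk -> zogdakebbugk
lemma: dakep; CLASS=ol; MOD=zo; ASPECT=fe
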